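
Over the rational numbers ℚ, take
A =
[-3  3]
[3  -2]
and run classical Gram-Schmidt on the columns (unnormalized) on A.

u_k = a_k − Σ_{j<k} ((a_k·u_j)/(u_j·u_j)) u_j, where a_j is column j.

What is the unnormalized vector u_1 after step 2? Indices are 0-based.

u_1 = (1/2, 1/2)

Step 1: u_0 = a_0 = (-3, 3).
Step 2: u_1 = a_1 − (-5/6)·u_0 = (1/2, 1/2).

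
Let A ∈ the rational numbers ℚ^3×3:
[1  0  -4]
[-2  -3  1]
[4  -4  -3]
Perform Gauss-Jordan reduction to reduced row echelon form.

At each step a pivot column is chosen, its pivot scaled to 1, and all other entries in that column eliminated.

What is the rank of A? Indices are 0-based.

[1] R0 /= 1  ⇒  (1, 0, -4)
     R1 -= -2·R0  ⇒  (0, -3, -7)
     R2 -= 4·R0  ⇒  (0, -4, 13)
[2] R1 /= -3  ⇒  (0, 1, 7/3)
     R2 -= -4·R1  ⇒  (0, 0, 67/3)
[3] R2 /= 67/3  ⇒  (0, 0, 1)
     R0 -= -4·R2  ⇒  (1, 0, 0)
     R1 -= 7/3·R2  ⇒  (0, 1, 0)

rank = 3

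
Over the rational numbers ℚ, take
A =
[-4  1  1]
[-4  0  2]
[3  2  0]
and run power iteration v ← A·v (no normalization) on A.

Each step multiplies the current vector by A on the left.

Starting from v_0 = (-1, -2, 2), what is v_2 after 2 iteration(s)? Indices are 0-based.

v_2 = (-15, -30, 28)

v_0 = (-1, -2, 2).
v_1 = A·v_0 = (4, 8, -7).
v_2 = A·v_1 = (-15, -30, 28).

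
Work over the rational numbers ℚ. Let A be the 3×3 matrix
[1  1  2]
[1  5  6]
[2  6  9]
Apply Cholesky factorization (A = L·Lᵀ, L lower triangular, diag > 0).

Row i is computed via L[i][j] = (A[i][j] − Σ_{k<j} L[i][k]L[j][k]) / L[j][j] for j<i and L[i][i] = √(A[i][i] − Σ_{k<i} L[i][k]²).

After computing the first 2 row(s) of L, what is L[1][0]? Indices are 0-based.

L[1][0] = 1

Step 1: L[0][0] = √(1) = 1.
  L[1][0] = (1) / L[0][0] = 1.
Step 2: L[1][1] = √(4) = 2.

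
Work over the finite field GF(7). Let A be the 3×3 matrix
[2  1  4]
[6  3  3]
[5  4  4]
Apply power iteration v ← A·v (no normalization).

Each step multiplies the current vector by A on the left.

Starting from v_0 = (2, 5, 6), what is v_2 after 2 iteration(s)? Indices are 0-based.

v_2 = (5, 5, 1)

v_0 = (2, 5, 6).
v_1 = A·v_0 = (5, 3, 5).
v_2 = A·v_1 = (5, 5, 1).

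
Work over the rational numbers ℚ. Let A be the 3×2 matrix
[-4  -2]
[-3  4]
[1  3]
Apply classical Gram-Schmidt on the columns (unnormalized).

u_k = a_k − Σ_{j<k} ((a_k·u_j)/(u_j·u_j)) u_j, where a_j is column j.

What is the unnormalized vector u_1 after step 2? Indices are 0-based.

u_1 = (-28/13, 101/26, 79/26)

Step 1: u_0 = a_0 = (-4, -3, 1).
Step 2: u_1 = a_1 − (-1/26)·u_0 = (-28/13, 101/26, 79/26).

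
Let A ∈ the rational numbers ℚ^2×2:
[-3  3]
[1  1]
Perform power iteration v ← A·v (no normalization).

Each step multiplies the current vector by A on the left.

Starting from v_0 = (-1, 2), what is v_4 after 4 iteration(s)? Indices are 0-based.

v_4 = (-348, 88)

v_0 = (-1, 2).
v_1 = A·v_0 = (9, 1).
v_2 = A·v_1 = (-24, 10).
v_3 = A·v_2 = (102, -14).
v_4 = A·v_3 = (-348, 88).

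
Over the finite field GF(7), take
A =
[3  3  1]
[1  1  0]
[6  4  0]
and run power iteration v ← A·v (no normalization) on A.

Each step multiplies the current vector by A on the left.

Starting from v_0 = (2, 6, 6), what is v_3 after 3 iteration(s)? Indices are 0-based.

v_0 = (2, 6, 6).
v_1 = A·v_0 = (2, 1, 1).
v_2 = A·v_1 = (3, 3, 2).
v_3 = A·v_2 = (6, 6, 2).

v_3 = (6, 6, 2)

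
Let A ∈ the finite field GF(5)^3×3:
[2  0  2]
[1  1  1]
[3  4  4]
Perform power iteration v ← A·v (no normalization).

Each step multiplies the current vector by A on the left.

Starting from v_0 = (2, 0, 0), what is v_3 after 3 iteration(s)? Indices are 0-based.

v_0 = (2, 0, 0).
v_1 = A·v_0 = (4, 2, 1).
v_2 = A·v_1 = (0, 2, 4).
v_3 = A·v_2 = (3, 1, 4).

v_3 = (3, 1, 4)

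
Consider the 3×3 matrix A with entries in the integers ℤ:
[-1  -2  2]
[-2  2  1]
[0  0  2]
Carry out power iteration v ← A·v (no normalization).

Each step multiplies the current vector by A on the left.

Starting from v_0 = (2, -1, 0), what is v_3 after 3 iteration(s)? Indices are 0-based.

v_3 = (12, -48, 0)

v_0 = (2, -1, 0).
v_1 = A·v_0 = (0, -6, 0).
v_2 = A·v_1 = (12, -12, 0).
v_3 = A·v_2 = (12, -48, 0).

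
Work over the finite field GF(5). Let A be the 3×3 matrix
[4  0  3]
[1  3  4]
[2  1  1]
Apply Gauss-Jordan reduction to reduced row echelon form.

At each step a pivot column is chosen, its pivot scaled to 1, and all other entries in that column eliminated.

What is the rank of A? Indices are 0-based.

rank = 3

pivot(0,0)=4: scale R0 → (1, 0, 2)
  clear (1,0): R1 −= (1)R0 → (0, 3, 2)
  clear (2,0): R2 −= (2)R0 → (0, 1, 2)
pivot(1,1)=3: scale R1 → (0, 1, 4)
  clear (2,1): R2 −= (1)R1 → (0, 0, 3)
pivot(2,2)=3: scale R2 → (0, 0, 1)
  clear (0,2): R0 −= (2)R2 → (1, 0, 0)
  clear (1,2): R1 −= (4)R2 → (0, 1, 0)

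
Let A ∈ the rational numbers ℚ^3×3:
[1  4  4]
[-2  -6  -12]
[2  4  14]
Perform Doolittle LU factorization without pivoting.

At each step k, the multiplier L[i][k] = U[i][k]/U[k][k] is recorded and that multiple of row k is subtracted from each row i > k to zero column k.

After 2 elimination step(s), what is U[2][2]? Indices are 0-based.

[col 0] pivot 1
  R1 -= -2*R0 → (0, 2, -4)  (L[1][0] := -2)
  R2 -= 2*R0 → (0, -4, 6)  (L[2][0] := 2)
[col 1] pivot 2
  R2 -= -2*R1 → (0, 0, -2)  (L[2][1] := -2)

U[2][2] = -2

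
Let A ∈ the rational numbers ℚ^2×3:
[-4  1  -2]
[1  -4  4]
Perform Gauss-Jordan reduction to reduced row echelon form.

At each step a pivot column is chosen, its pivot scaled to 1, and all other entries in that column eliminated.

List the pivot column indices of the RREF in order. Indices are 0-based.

pivot columns: 0, 1

pivot(0,0)=-4: scale R0 → (1, -1/4, 1/2)
  clear (1,0): R1 −= (1)R0 → (0, -15/4, 7/2)
pivot(1,1)=-15/4: scale R1 → (0, 1, -14/15)
  clear (0,1): R0 −= (-1/4)R1 → (1, 0, 4/15)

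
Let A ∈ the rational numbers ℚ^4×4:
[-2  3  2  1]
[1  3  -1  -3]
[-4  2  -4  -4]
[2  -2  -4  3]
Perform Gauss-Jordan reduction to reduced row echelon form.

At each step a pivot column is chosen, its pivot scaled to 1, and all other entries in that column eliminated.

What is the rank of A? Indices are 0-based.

rank = 4

pivot(0,0)=-2: scale R0 → (1, -3/2, -1, -1/2)
  clear (1,0): R1 −= (1)R0 → (0, 9/2, 0, -5/2)
  clear (2,0): R2 −= (-4)R0 → (0, -4, -8, -6)
  clear (3,0): R3 −= (2)R0 → (0, 1, -2, 4)
pivot(1,1)=9/2: scale R1 → (0, 1, 0, -5/9)
  clear (0,1): R0 −= (-3/2)R1 → (1, 0, -1, -4/3)
  clear (2,1): R2 −= (-4)R1 → (0, 0, -8, -74/9)
  clear (3,1): R3 −= (1)R1 → (0, 0, -2, 41/9)
pivot(2,2)=-8: scale R2 → (0, 0, 1, 37/36)
  clear (0,2): R0 −= (-1)R2 → (1, 0, 0, -11/36)
  clear (3,2): R3 −= (-2)R2 → (0, 0, 0, 119/18)
pivot(3,3)=119/18: scale R3 → (0, 0, 0, 1)
  clear (0,3): R0 −= (-11/36)R3 → (1, 0, 0, 0)
  clear (1,3): R1 −= (-5/9)R3 → (0, 1, 0, 0)
  clear (2,3): R2 −= (37/36)R3 → (0, 0, 1, 0)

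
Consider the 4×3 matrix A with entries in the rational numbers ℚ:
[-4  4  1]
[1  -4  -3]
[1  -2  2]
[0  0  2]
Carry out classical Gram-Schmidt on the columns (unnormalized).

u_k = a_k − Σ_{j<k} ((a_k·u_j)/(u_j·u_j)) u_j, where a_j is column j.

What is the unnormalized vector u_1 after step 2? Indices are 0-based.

u_1 = (-8/9, -25/9, -7/9, 0)

Step 1: u_0 = a_0 = (-4, 1, 1, 0).
Step 2: u_1 = a_1 − (-11/9)·u_0 = (-8/9, -25/9, -7/9, 0).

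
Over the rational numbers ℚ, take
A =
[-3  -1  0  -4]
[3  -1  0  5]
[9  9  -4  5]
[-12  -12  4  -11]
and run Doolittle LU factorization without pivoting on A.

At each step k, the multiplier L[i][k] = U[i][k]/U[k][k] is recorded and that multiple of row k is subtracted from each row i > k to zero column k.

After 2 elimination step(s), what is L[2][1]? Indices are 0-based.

Step 1: pivot at (0,0) is -3.
  row1 ← row1 − (-1)·row0  ⇒  L[1][0]=-1, U row1=(0, -2, 0, 1)
  row2 ← row2 − (-3)·row0  ⇒  L[2][0]=-3, U row2=(0, 6, -4, -7)
  row3 ← row3 − (4)·row0  ⇒  L[3][0]=4, U row3=(0, -8, 4, 5)
Step 2: pivot at (1,1) is -2.
  row2 ← row2 − (-3)·row1  ⇒  L[2][1]=-3, U row2=(0, 0, -4, -4)
  row3 ← row3 − (4)·row1  ⇒  L[3][1]=4, U row3=(0, 0, 4, 1)

L[2][1] = -3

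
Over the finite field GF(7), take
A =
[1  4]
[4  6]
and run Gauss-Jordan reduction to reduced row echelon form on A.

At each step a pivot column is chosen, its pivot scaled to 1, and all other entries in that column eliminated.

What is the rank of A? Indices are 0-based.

rank = 2

step 1: normalize row 0 (÷1) = (1, 4)
  row 1: subtract 4×row0 = (0, 4)
step 2: normalize row 1 (÷4) = (0, 1)
  row 0: subtract 4×row1 = (1, 0)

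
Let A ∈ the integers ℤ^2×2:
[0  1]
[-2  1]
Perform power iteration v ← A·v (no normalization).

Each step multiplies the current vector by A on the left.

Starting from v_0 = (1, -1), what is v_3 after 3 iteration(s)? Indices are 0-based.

v_3 = (-1, 5)

v_0 = (1, -1).
v_1 = A·v_0 = (-1, -3).
v_2 = A·v_1 = (-3, -1).
v_3 = A·v_2 = (-1, 5).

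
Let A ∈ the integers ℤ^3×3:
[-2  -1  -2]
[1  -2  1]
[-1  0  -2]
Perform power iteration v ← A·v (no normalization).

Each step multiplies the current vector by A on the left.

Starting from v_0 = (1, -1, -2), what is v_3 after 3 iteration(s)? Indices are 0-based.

v_0 = (1, -1, -2).
v_1 = A·v_0 = (3, 1, 3).
v_2 = A·v_1 = (-13, 4, -9).
v_3 = A·v_2 = (40, -30, 31).

v_3 = (40, -30, 31)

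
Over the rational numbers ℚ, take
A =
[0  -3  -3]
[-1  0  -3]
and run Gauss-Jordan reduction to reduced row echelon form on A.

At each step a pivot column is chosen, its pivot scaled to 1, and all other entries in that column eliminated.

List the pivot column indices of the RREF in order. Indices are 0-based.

[1] R0 <-> R1
[1] R0 /= -1  ⇒  (1, 0, 3)
[2] R1 /= -3  ⇒  (0, 1, 1)

pivot columns: 0, 1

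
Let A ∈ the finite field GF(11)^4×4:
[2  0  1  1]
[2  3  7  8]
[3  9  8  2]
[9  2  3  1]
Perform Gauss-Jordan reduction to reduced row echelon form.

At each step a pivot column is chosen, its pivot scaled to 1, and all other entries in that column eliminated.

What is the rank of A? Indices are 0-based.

pivot(0,0)=2: scale R0 → (1, 0, 6, 6)
  clear (1,0): R1 −= (2)R0 → (0, 3, 6, 7)
  clear (2,0): R2 −= (3)R0 → (0, 9, 1, 6)
  clear (3,0): R3 −= (9)R0 → (0, 2, 4, 2)
pivot(1,1)=3: scale R1 → (0, 1, 2, 6)
  clear (2,1): R2 −= (9)R1 → (0, 0, 5, 7)
  clear (3,1): R3 −= (2)R1 → (0, 0, 0, 1)
pivot(2,2)=5: scale R2 → (0, 0, 1, 8)
  clear (0,2): R0 −= (6)R2 → (1, 0, 0, 2)
  clear (1,2): R1 −= (2)R2 → (0, 1, 0, 1)
pivot(3,3)=1: scale R3 → (0, 0, 0, 1)
  clear (0,3): R0 −= (2)R3 → (1, 0, 0, 0)
  clear (1,3): R1 −= (1)R3 → (0, 1, 0, 0)
  clear (2,3): R2 −= (8)R3 → (0, 0, 1, 0)

rank = 4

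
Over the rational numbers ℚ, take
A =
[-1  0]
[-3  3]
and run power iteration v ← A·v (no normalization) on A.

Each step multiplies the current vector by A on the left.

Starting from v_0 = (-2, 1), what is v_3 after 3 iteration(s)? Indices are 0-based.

v_0 = (-2, 1).
v_1 = A·v_0 = (2, 9).
v_2 = A·v_1 = (-2, 21).
v_3 = A·v_2 = (2, 69).

v_3 = (2, 69)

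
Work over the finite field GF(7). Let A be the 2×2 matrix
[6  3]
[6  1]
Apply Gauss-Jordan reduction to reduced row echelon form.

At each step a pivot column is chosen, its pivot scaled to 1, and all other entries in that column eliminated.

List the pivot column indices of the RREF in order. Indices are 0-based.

[1] R0 /= 6  ⇒  (1, 4)
     R1 -= 6·R0  ⇒  (0, 5)
[2] R1 /= 5  ⇒  (0, 1)
     R0 -= 4·R1  ⇒  (1, 0)

pivot columns: 0, 1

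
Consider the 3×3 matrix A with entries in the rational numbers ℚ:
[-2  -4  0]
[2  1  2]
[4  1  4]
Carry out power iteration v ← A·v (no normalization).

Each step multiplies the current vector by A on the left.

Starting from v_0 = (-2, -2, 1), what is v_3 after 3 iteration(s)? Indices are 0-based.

v_0 = (-2, -2, 1).
v_1 = A·v_0 = (12, -4, -6).
v_2 = A·v_1 = (-8, 8, 20).
v_3 = A·v_2 = (-16, 32, 56).

v_3 = (-16, 32, 56)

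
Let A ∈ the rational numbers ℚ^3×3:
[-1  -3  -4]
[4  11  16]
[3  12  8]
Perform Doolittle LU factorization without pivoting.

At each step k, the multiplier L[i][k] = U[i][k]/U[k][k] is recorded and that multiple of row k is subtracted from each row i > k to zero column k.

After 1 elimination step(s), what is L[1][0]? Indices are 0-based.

k=0: U[0][0]=-1
  eliminate (1,0): mult=-4, new row 1: (0, -1, 0); set L[1][0]=-4
  eliminate (2,0): mult=-3, new row 2: (0, 3, -4); set L[2][0]=-3

L[1][0] = -4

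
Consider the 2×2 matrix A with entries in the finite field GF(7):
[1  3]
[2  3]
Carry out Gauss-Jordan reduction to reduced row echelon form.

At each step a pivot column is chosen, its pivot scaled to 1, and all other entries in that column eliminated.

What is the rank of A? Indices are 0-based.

rank = 2

pivot(0,0)=1: scale R0 → (1, 3)
  clear (1,0): R1 −= (2)R0 → (0, 4)
pivot(1,1)=4: scale R1 → (0, 1)
  clear (0,1): R0 −= (3)R1 → (1, 0)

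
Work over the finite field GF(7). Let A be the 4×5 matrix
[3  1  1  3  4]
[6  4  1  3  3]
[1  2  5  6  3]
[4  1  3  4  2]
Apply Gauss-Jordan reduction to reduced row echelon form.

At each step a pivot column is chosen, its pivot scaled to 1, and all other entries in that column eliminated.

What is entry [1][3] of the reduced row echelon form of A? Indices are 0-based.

[1] R0 /= 3  ⇒  (1, 5, 5, 1, 6)
     R1 -= 6·R0  ⇒  (0, 2, 6, 4, 2)
     R2 -= 1·R0  ⇒  (0, 4, 0, 5, 4)
     R3 -= 4·R0  ⇒  (0, 2, 4, 0, 6)
[2] R1 /= 2  ⇒  (0, 1, 3, 2, 1)
     R0 -= 5·R1  ⇒  (1, 0, 4, 5, 1)
     R2 -= 4·R1  ⇒  (0, 0, 2, 4, 0)
     R3 -= 2·R1  ⇒  (0, 0, 5, 3, 4)
[3] R2 /= 2  ⇒  (0, 0, 1, 2, 0)
     R0 -= 4·R2  ⇒  (1, 0, 0, 4, 1)
     R1 -= 3·R2  ⇒  (0, 1, 0, 3, 1)
     R3 -= 5·R2  ⇒  (0, 0, 0, 0, 4)
column 3 empty below row 3
[4] R3 /= 4  ⇒  (0, 0, 0, 0, 1)
     R0 -= 1·R3  ⇒  (1, 0, 0, 4, 0)
     R1 -= 1·R3  ⇒  (0, 1, 0, 3, 0)

M[1][3] = 3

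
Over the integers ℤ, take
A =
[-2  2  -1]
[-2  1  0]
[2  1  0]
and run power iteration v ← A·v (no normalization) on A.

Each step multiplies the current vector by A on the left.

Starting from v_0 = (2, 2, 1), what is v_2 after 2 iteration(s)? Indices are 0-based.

v_0 = (2, 2, 1).
v_1 = A·v_0 = (-1, -2, 6).
v_2 = A·v_1 = (-8, 0, -4).

v_2 = (-8, 0, -4)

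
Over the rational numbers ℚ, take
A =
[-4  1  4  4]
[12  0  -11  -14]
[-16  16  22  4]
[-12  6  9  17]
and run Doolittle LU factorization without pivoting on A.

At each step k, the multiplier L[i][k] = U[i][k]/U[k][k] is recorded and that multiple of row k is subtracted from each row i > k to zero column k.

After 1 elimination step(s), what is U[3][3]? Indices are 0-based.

U[3][3] = 5

k=0: U[0][0]=-4
  eliminate (1,0): mult=-3, new row 1: (0, 3, 1, -2); set L[1][0]=-3
  eliminate (2,0): mult=4, new row 2: (0, 12, 6, -12); set L[2][0]=4
  eliminate (3,0): mult=3, new row 3: (0, 3, -3, 5); set L[3][0]=3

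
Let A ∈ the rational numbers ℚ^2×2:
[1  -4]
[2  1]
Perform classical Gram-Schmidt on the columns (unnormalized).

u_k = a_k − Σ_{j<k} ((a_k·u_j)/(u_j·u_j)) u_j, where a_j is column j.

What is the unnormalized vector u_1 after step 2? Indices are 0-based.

Step 1: u_0 = a_0 = (1, 2).
Step 2: u_1 = a_1 − (-2/5)·u_0 = (-18/5, 9/5).

u_1 = (-18/5, 9/5)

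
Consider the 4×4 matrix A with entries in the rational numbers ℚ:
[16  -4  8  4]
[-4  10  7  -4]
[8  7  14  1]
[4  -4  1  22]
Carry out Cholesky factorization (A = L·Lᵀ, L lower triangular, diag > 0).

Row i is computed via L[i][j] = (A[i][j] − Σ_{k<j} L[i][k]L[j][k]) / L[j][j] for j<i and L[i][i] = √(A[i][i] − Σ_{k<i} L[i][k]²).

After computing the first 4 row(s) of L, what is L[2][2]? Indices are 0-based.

Step 1: L[0][0] = √(16) = 4.
  L[1][0] = (-4) / L[0][0] = -1.
Step 2: L[1][1] = √(9) = 3.
  L[2][0] = (8) / L[0][0] = 2.
  L[2][1] = (9) / L[1][1] = 3.
Step 3: L[2][2] = √(1) = 1.
  L[3][0] = (4) / L[0][0] = 1.
  L[3][1] = (-3) / L[1][1] = -1.
  L[3][2] = (2) / L[2][2] = 2.
Step 4: L[3][3] = √(16) = 4.

L[2][2] = 1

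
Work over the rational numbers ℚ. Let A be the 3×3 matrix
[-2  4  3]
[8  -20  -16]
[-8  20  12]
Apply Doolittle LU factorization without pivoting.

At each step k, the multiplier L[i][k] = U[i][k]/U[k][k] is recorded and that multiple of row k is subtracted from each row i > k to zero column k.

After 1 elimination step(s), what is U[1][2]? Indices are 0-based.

U[1][2] = -4

Step 1: pivot at (0,0) is -2.
  row1 ← row1 − (-4)·row0  ⇒  L[1][0]=-4, U row1=(0, -4, -4)
  row2 ← row2 − (4)·row0  ⇒  L[2][0]=4, U row2=(0, 4, 0)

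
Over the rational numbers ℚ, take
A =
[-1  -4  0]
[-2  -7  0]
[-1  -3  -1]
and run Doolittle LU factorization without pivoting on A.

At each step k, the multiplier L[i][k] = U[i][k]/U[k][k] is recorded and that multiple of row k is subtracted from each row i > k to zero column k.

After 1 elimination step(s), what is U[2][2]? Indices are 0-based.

U[2][2] = -1

[col 0] pivot -1
  R1 -= 2*R0 → (0, 1, 0)  (L[1][0] := 2)
  R2 -= 1*R0 → (0, 1, -1)  (L[2][0] := 1)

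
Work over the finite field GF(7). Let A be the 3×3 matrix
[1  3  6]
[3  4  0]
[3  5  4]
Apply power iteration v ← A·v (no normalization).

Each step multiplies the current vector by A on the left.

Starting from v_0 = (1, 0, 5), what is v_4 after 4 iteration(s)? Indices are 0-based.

v_4 = (1, 5, 2)

v_0 = (1, 0, 5).
v_1 = A·v_0 = (3, 3, 2).
v_2 = A·v_1 = (3, 0, 4).
v_3 = A·v_2 = (6, 2, 4).
v_4 = A·v_3 = (1, 5, 2).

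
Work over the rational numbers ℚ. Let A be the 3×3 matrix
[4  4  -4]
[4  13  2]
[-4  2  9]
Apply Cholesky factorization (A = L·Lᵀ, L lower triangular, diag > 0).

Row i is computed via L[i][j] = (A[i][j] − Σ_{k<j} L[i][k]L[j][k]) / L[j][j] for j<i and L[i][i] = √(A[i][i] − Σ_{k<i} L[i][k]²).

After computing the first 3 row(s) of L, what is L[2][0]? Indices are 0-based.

Step 1: L[0][0] = √(4) = 2.
  L[1][0] = (4) / L[0][0] = 2.
Step 2: L[1][1] = √(9) = 3.
  L[2][0] = (-4) / L[0][0] = -2.
  L[2][1] = (6) / L[1][1] = 2.
Step 3: L[2][2] = √(1) = 1.

L[2][0] = -2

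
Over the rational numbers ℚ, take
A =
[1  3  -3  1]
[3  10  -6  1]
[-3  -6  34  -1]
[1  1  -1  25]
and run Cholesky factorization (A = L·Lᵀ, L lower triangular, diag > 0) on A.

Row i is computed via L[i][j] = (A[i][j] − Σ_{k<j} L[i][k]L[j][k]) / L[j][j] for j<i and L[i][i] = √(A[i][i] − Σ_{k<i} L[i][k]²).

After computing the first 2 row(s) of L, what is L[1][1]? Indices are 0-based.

Step 1: L[0][0] = √(1) = 1.
  L[1][0] = (3) / L[0][0] = 3.
Step 2: L[1][1] = √(1) = 1.

L[1][1] = 1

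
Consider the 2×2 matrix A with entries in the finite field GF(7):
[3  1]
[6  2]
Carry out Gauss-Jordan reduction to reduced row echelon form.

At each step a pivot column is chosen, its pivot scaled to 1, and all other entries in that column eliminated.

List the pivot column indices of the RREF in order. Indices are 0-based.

[1] R0 /= 3  ⇒  (1, 5)
     R1 -= 6·R0  ⇒  (0, 0)
column 1 empty below row 1

pivot columns: 0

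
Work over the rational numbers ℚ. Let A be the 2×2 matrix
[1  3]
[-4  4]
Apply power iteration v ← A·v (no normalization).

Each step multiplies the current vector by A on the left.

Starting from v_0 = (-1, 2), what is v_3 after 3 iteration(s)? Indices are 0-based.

v_3 = (125, -52)

v_0 = (-1, 2).
v_1 = A·v_0 = (5, 12).
v_2 = A·v_1 = (41, 28).
v_3 = A·v_2 = (125, -52).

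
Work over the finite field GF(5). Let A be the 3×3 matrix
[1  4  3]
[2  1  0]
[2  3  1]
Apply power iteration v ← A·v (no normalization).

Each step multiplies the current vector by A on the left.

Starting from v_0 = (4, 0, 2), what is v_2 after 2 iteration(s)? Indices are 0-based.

v_2 = (2, 3, 4)

v_0 = (4, 0, 2).
v_1 = A·v_0 = (0, 3, 0).
v_2 = A·v_1 = (2, 3, 4).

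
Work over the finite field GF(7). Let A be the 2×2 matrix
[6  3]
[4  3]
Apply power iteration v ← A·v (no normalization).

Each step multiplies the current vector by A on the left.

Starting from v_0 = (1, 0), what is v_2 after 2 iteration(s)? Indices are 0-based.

v_0 = (1, 0).
v_1 = A·v_0 = (6, 4).
v_2 = A·v_1 = (6, 1).

v_2 = (6, 1)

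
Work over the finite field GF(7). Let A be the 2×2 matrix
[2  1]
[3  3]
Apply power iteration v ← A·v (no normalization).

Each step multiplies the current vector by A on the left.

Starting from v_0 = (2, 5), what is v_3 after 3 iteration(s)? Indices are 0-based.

v_3 = (0, 2)

v_0 = (2, 5).
v_1 = A·v_0 = (2, 0).
v_2 = A·v_1 = (4, 6).
v_3 = A·v_2 = (0, 2).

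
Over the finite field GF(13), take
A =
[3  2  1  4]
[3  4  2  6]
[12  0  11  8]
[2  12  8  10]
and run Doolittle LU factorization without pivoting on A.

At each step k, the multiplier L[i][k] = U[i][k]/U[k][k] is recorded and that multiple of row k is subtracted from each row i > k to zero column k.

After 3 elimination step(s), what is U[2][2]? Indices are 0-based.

U[2][2] = 11

Step 1: pivot at (0,0) is 3.
  row1 ← row1 − (1)·row0  ⇒  L[1][0]=1, U row1=(0, 2, 1, 2)
  row2 ← row2 − (4)·row0  ⇒  L[2][0]=4, U row2=(0, 5, 7, 5)
  row3 ← row3 − (5)·row0  ⇒  L[3][0]=5, U row3=(0, 2, 3, 3)
Step 2: pivot at (1,1) is 2.
  row2 ← row2 − (9)·row1  ⇒  L[2][1]=9, U row2=(0, 0, 11, 0)
  row3 ← row3 − (1)·row1  ⇒  L[3][1]=1, U row3=(0, 0, 2, 1)
Step 3: pivot at (2,2) is 11.
  row3 ← row3 − (12)·row2  ⇒  L[3][2]=12, U row3=(0, 0, 0, 1)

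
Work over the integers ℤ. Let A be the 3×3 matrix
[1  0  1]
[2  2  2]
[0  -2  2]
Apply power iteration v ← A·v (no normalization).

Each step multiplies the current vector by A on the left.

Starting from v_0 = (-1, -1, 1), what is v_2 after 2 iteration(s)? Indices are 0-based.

v_2 = (4, 4, 12)

v_0 = (-1, -1, 1).
v_1 = A·v_0 = (0, -2, 4).
v_2 = A·v_1 = (4, 4, 12).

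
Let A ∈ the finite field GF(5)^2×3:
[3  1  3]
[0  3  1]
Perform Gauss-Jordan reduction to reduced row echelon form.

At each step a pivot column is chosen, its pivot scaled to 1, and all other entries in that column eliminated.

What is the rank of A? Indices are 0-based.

rank = 2

step 1: normalize row 0 (÷3) = (1, 2, 1)
step 2: normalize row 1 (÷3) = (0, 1, 2)
  row 0: subtract 2×row1 = (1, 0, 2)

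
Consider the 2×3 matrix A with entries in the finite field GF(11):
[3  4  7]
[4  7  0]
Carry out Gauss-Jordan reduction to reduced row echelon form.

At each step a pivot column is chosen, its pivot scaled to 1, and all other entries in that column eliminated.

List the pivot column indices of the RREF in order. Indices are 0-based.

step 1: normalize row 0 (÷3) = (1, 5, 6)
  row 1: subtract 4×row0 = (0, 9, 9)
step 2: normalize row 1 (÷9) = (0, 1, 1)
  row 0: subtract 5×row1 = (1, 0, 1)

pivot columns: 0, 1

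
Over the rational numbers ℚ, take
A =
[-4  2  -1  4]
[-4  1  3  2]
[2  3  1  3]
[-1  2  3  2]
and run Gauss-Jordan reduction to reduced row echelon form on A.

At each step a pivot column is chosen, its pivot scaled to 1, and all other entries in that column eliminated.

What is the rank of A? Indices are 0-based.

rank = 4

[1] R0 /= -4  ⇒  (1, -1/2, 1/4, -1)
     R1 -= -4·R0  ⇒  (0, -1, 4, -2)
     R2 -= 2·R0  ⇒  (0, 4, 1/2, 5)
     R3 -= -1·R0  ⇒  (0, 3/2, 13/4, 1)
[2] R1 /= -1  ⇒  (0, 1, -4, 2)
     R0 -= -1/2·R1  ⇒  (1, 0, -7/4, 0)
     R2 -= 4·R1  ⇒  (0, 0, 33/2, -3)
     R3 -= 3/2·R1  ⇒  (0, 0, 37/4, -2)
[3] R2 /= 33/2  ⇒  (0, 0, 1, -2/11)
     R0 -= -7/4·R2  ⇒  (1, 0, 0, -7/22)
     R1 -= -4·R2  ⇒  (0, 1, 0, 14/11)
     R3 -= 37/4·R2  ⇒  (0, 0, 0, -7/22)
[4] R3 /= -7/22  ⇒  (0, 0, 0, 1)
     R0 -= -7/22·R3  ⇒  (1, 0, 0, 0)
     R1 -= 14/11·R3  ⇒  (0, 1, 0, 0)
     R2 -= -2/11·R3  ⇒  (0, 0, 1, 0)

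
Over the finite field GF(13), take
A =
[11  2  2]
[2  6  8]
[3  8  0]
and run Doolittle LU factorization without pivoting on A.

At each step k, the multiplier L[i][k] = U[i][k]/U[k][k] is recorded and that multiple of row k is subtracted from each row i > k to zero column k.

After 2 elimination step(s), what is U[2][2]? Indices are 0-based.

Step 1: pivot at (0,0) is 11.
  row1 ← row1 − (12)·row0  ⇒  L[1][0]=12, U row1=(0, 8, 10)
  row2 ← row2 − (5)·row0  ⇒  L[2][0]=5, U row2=(0, 11, 3)
Step 2: pivot at (1,1) is 8.
  row2 ← row2 − (3)·row1  ⇒  L[2][1]=3, U row2=(0, 0, 12)

U[2][2] = 12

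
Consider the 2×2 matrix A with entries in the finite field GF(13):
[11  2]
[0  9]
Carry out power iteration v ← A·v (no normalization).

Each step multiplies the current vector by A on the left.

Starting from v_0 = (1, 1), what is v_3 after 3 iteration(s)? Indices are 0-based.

v_0 = (1, 1).
v_1 = A·v_0 = (0, 9).
v_2 = A·v_1 = (5, 3).
v_3 = A·v_2 = (9, 1).

v_3 = (9, 1)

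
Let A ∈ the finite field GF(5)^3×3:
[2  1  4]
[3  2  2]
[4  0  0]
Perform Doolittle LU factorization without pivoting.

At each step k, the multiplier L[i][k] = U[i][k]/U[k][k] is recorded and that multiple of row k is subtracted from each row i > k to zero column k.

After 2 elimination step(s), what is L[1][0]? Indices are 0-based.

L[1][0] = 4

k=0: U[0][0]=2
  eliminate (1,0): mult=4, new row 1: (0, 3, 1); set L[1][0]=4
  eliminate (2,0): mult=2, new row 2: (0, 3, 2); set L[2][0]=2
k=1: U[1][1]=3
  eliminate (2,1): mult=1, new row 2: (0, 0, 1); set L[2][1]=1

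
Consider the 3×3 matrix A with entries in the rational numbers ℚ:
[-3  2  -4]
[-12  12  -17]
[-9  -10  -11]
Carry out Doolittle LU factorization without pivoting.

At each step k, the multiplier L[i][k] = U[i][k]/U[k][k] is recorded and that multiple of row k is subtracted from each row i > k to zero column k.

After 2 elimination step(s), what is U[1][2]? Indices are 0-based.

U[1][2] = -1

Step 1: pivot at (0,0) is -3.
  row1 ← row1 − (4)·row0  ⇒  L[1][0]=4, U row1=(0, 4, -1)
  row2 ← row2 − (3)·row0  ⇒  L[2][0]=3, U row2=(0, -16, 1)
Step 2: pivot at (1,1) is 4.
  row2 ← row2 − (-4)·row1  ⇒  L[2][1]=-4, U row2=(0, 0, -3)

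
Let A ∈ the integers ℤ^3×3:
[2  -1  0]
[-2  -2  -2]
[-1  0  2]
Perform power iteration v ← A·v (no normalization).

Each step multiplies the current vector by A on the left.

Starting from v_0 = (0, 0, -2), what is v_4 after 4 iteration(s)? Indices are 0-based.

v_4 = (-40, -8, -16)

v_0 = (0, 0, -2).
v_1 = A·v_0 = (0, 4, -4).
v_2 = A·v_1 = (-4, 0, -8).
v_3 = A·v_2 = (-8, 24, -12).
v_4 = A·v_3 = (-40, -8, -16).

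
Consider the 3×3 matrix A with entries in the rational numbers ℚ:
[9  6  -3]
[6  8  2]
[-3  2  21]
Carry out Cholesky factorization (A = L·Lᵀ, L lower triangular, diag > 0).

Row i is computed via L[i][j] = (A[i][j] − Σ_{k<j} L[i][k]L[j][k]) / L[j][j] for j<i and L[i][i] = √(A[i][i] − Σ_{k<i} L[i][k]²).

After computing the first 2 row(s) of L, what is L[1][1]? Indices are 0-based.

Step 1: L[0][0] = √(9) = 3.
  L[1][0] = (6) / L[0][0] = 2.
Step 2: L[1][1] = √(4) = 2.

L[1][1] = 2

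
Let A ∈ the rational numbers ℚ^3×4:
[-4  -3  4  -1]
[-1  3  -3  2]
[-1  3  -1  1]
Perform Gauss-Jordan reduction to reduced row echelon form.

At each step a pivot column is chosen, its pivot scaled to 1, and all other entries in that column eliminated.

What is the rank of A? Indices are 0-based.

[1] R0 /= -4  ⇒  (1, 3/4, -1, 1/4)
     R1 -= -1·R0  ⇒  (0, 15/4, -4, 9/4)
     R2 -= -1·R0  ⇒  (0, 15/4, -2, 5/4)
[2] R1 /= 15/4  ⇒  (0, 1, -16/15, 3/5)
     R0 -= 3/4·R1  ⇒  (1, 0, -1/5, -1/5)
     R2 -= 15/4·R1  ⇒  (0, 0, 2, -1)
[3] R2 /= 2  ⇒  (0, 0, 1, -1/2)
     R0 -= -1/5·R2  ⇒  (1, 0, 0, -3/10)
     R1 -= -16/15·R2  ⇒  (0, 1, 0, 1/15)

rank = 3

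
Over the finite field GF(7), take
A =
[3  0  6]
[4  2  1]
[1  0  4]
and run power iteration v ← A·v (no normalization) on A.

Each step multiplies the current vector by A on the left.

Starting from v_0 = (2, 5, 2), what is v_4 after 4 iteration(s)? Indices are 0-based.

v_4 = (2, 2, 2)

v_0 = (2, 5, 2).
v_1 = A·v_0 = (4, 6, 3).
v_2 = A·v_1 = (2, 3, 2).
v_3 = A·v_2 = (4, 2, 3).
v_4 = A·v_3 = (2, 2, 2).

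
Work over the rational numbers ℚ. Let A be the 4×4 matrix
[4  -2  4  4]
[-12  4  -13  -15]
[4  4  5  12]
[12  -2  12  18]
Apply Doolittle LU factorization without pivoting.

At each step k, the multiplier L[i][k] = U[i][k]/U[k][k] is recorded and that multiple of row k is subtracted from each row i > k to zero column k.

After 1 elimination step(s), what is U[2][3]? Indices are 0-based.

U[2][3] = 8

[col 0] pivot 4
  R1 -= -3*R0 → (0, -2, -1, -3)  (L[1][0] := -3)
  R2 -= 1*R0 → (0, 6, 1, 8)  (L[2][0] := 1)
  R3 -= 3*R0 → (0, 4, 0, 6)  (L[3][0] := 3)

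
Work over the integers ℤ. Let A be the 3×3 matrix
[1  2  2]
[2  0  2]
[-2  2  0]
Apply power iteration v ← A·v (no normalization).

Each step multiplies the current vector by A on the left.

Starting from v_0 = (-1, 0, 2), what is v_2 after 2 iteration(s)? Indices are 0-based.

v_2 = (11, 10, -2)

v_0 = (-1, 0, 2).
v_1 = A·v_0 = (3, 2, 2).
v_2 = A·v_1 = (11, 10, -2).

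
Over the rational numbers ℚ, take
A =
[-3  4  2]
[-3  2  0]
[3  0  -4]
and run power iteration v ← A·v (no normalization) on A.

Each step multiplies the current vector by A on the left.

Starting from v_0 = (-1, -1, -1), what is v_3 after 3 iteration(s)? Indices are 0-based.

v_3 = (-27, -23, 97)

v_0 = (-1, -1, -1).
v_1 = A·v_0 = (-3, 1, 1).
v_2 = A·v_1 = (15, 11, -13).
v_3 = A·v_2 = (-27, -23, 97).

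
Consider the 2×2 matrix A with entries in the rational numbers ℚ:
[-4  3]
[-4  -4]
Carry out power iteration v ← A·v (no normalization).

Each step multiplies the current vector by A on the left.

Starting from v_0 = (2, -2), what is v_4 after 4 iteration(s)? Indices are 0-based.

v_0 = (2, -2).
v_1 = A·v_0 = (-14, 0).
v_2 = A·v_1 = (56, 56).
v_3 = A·v_2 = (-56, -448).
v_4 = A·v_3 = (-1120, 2016).

v_4 = (-1120, 2016)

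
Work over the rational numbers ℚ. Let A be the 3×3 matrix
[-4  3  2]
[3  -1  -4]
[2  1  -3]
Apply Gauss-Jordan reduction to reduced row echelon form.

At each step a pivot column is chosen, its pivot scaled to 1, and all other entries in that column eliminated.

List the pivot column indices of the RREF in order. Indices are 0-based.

[1] R0 /= -4  ⇒  (1, -3/4, -1/2)
     R1 -= 3·R0  ⇒  (0, 5/4, -5/2)
     R2 -= 2·R0  ⇒  (0, 5/2, -2)
[2] R1 /= 5/4  ⇒  (0, 1, -2)
     R0 -= -3/4·R1  ⇒  (1, 0, -2)
     R2 -= 5/2·R1  ⇒  (0, 0, 3)
[3] R2 /= 3  ⇒  (0, 0, 1)
     R0 -= -2·R2  ⇒  (1, 0, 0)
     R1 -= -2·R2  ⇒  (0, 1, 0)

pivot columns: 0, 1, 2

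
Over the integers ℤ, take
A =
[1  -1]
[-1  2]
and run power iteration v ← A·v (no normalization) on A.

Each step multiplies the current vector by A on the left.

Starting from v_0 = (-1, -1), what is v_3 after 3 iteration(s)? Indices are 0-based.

v_3 = (3, -5)

v_0 = (-1, -1).
v_1 = A·v_0 = (0, -1).
v_2 = A·v_1 = (1, -2).
v_3 = A·v_2 = (3, -5).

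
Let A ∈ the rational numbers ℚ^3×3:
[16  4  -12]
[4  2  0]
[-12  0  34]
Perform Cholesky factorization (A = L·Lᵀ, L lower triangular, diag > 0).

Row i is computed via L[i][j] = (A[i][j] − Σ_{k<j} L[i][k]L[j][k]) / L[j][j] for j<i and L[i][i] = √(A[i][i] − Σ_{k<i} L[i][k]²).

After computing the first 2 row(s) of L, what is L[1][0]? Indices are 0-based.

Step 1: L[0][0] = √(16) = 4.
  L[1][0] = (4) / L[0][0] = 1.
Step 2: L[1][1] = √(1) = 1.

L[1][0] = 1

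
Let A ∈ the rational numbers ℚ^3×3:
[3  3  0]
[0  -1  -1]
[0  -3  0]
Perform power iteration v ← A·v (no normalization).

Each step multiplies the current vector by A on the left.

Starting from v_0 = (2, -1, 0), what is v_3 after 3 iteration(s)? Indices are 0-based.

v_0 = (2, -1, 0).
v_1 = A·v_0 = (3, 1, 3).
v_2 = A·v_1 = (12, -4, -3).
v_3 = A·v_2 = (24, 7, 12).

v_3 = (24, 7, 12)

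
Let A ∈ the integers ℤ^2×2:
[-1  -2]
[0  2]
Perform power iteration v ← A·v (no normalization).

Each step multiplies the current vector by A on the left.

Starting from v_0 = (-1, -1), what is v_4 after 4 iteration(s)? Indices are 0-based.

v_4 = (9, -16)

v_0 = (-1, -1).
v_1 = A·v_0 = (3, -2).
v_2 = A·v_1 = (1, -4).
v_3 = A·v_2 = (7, -8).
v_4 = A·v_3 = (9, -16).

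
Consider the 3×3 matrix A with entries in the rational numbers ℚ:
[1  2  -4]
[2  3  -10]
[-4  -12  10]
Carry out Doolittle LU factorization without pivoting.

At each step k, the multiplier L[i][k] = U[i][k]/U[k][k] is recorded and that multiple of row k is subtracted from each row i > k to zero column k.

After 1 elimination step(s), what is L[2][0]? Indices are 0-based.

k=0: U[0][0]=1
  eliminate (1,0): mult=2, new row 1: (0, -1, -2); set L[1][0]=2
  eliminate (2,0): mult=-4, new row 2: (0, -4, -6); set L[2][0]=-4

L[2][0] = -4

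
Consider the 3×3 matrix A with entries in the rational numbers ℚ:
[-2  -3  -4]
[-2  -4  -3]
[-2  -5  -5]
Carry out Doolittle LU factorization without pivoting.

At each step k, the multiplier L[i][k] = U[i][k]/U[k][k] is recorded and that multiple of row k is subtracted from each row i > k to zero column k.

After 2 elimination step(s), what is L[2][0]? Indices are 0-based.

L[2][0] = 1

Step 1: pivot at (0,0) is -2.
  row1 ← row1 − (1)·row0  ⇒  L[1][0]=1, U row1=(0, -1, 1)
  row2 ← row2 − (1)·row0  ⇒  L[2][0]=1, U row2=(0, -2, -1)
Step 2: pivot at (1,1) is -1.
  row2 ← row2 − (2)·row1  ⇒  L[2][1]=2, U row2=(0, 0, -3)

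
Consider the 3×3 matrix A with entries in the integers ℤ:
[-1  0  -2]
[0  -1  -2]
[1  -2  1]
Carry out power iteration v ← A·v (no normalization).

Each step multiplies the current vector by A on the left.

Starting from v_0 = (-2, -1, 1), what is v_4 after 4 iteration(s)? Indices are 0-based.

v_4 = (-2, -1, 9)

v_0 = (-2, -1, 1).
v_1 = A·v_0 = (0, -1, 1).
v_2 = A·v_1 = (-2, -1, 3).
v_3 = A·v_2 = (-4, -5, 3).
v_4 = A·v_3 = (-2, -1, 9).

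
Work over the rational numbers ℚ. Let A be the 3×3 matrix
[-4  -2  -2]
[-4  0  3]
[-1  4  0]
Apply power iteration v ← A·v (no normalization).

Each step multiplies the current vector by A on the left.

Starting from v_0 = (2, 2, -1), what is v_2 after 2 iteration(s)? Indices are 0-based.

v_2 = (50, 58, -34)

v_0 = (2, 2, -1).
v_1 = A·v_0 = (-10, -11, 6).
v_2 = A·v_1 = (50, 58, -34).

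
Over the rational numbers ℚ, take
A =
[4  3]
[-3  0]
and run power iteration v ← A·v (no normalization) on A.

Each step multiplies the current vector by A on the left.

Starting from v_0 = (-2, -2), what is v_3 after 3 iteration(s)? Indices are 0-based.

v_3 = (-26, 114)

v_0 = (-2, -2).
v_1 = A·v_0 = (-14, 6).
v_2 = A·v_1 = (-38, 42).
v_3 = A·v_2 = (-26, 114).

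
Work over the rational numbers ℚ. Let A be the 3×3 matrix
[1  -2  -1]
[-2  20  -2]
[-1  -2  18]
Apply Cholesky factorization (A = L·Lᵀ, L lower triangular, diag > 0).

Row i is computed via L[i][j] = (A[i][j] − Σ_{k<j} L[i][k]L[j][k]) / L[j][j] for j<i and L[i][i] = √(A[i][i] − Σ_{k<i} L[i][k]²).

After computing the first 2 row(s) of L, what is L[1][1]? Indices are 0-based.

L[1][1] = 4

Step 1: L[0][0] = √(1) = 1.
  L[1][0] = (-2) / L[0][0] = -2.
Step 2: L[1][1] = √(16) = 4.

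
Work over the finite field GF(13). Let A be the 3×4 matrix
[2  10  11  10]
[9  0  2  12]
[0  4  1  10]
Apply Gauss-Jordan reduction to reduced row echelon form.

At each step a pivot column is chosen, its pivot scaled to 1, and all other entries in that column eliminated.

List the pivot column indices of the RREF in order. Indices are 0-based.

pivot columns: 0, 1, 2

pivot(0,0)=2: scale R0 → (1, 5, 12, 5)
  clear (1,0): R1 −= (9)R0 → (0, 7, 11, 6)
pivot(1,1)=7: scale R1 → (0, 1, 9, 12)
  clear (0,1): R0 −= (5)R1 → (1, 0, 6, 10)
  clear (2,1): R2 −= (4)R1 → (0, 0, 4, 1)
pivot(2,2)=4: scale R2 → (0, 0, 1, 10)
  clear (0,2): R0 −= (6)R2 → (1, 0, 0, 2)
  clear (1,2): R1 −= (9)R2 → (0, 1, 0, 0)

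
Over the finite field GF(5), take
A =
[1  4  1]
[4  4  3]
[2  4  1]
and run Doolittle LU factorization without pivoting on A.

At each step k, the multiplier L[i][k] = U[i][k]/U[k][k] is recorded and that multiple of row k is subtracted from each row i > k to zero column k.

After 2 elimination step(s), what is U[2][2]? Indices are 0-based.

U[2][2] = 1

[col 0] pivot 1
  R1 -= 4*R0 → (0, 3, 4)  (L[1][0] := 4)
  R2 -= 2*R0 → (0, 1, 4)  (L[2][0] := 2)
[col 1] pivot 3
  R2 -= 2*R1 → (0, 0, 1)  (L[2][1] := 2)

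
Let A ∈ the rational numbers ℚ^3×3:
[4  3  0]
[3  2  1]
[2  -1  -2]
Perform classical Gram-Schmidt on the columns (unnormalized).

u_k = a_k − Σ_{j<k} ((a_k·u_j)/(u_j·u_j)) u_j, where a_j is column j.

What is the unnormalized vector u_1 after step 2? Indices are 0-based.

Step 1: u_0 = a_0 = (4, 3, 2).
Step 2: u_1 = a_1 − (16/29)·u_0 = (23/29, 10/29, -61/29).

u_1 = (23/29, 10/29, -61/29)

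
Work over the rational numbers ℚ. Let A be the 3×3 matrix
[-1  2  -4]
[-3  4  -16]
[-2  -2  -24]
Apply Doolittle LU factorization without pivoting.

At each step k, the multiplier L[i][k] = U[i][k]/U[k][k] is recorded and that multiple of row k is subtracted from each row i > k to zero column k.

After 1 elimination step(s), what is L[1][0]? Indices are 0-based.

L[1][0] = 3

Step 1: pivot at (0,0) is -1.
  row1 ← row1 − (3)·row0  ⇒  L[1][0]=3, U row1=(0, -2, -4)
  row2 ← row2 − (2)·row0  ⇒  L[2][0]=2, U row2=(0, -6, -16)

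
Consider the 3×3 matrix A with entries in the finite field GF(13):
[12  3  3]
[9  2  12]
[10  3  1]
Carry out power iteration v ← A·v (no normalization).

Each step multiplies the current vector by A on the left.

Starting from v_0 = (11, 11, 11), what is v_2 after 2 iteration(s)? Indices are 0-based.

v_2 = (9, 2, 7)

v_0 = (11, 11, 11).
v_1 = A·v_0 = (3, 6, 11).
v_2 = A·v_1 = (9, 2, 7).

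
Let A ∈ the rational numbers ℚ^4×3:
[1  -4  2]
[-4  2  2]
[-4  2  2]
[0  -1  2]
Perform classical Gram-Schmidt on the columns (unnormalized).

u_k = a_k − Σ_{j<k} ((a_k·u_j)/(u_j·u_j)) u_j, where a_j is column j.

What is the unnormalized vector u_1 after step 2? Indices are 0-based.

Step 1: u_0 = a_0 = (1, -4, -4, 0).
Step 2: u_1 = a_1 − (-20/33)·u_0 = (-112/33, -14/33, -14/33, -1).

u_1 = (-112/33, -14/33, -14/33, -1)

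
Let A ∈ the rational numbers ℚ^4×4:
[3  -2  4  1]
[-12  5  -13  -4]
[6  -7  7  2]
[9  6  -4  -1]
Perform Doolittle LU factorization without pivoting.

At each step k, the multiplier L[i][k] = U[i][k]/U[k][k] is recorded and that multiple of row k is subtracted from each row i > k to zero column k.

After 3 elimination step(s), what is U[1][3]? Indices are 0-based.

Step 1: pivot at (0,0) is 3.
  row1 ← row1 − (-4)·row0  ⇒  L[1][0]=-4, U row1=(0, -3, 3, 0)
  row2 ← row2 − (2)·row0  ⇒  L[2][0]=2, U row2=(0, -3, -1, 0)
  row3 ← row3 − (3)·row0  ⇒  L[3][0]=3, U row3=(0, 12, -16, -4)
Step 2: pivot at (1,1) is -3.
  row2 ← row2 − (1)·row1  ⇒  L[2][1]=1, U row2=(0, 0, -4, 0)
  row3 ← row3 − (-4)·row1  ⇒  L[3][1]=-4, U row3=(0, 0, -4, -4)
Step 3: pivot at (2,2) is -4.
  row3 ← row3 − (1)·row2  ⇒  L[3][2]=1, U row3=(0, 0, 0, -4)

U[1][3] = 0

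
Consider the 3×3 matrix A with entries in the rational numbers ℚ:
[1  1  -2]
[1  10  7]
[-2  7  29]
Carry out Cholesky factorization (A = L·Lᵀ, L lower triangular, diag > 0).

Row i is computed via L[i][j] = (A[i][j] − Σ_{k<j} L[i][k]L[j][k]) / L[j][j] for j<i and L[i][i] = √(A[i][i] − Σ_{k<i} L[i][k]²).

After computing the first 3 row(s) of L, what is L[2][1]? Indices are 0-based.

L[2][1] = 3

Step 1: L[0][0] = √(1) = 1.
  L[1][0] = (1) / L[0][0] = 1.
Step 2: L[1][1] = √(9) = 3.
  L[2][0] = (-2) / L[0][0] = -2.
  L[2][1] = (9) / L[1][1] = 3.
Step 3: L[2][2] = √(16) = 4.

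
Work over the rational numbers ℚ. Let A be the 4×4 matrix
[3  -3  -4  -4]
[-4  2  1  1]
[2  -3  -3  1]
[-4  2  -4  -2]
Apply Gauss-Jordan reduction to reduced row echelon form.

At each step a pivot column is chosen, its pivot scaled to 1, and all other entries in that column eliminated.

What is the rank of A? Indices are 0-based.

rank = 4

pivot(0,0)=3: scale R0 → (1, -1, -4/3, -4/3)
  clear (1,0): R1 −= (-4)R0 → (0, -2, -13/3, -13/3)
  clear (2,0): R2 −= (2)R0 → (0, -1, -1/3, 11/3)
  clear (3,0): R3 −= (-4)R0 → (0, -2, -28/3, -22/3)
pivot(1,1)=-2: scale R1 → (0, 1, 13/6, 13/6)
  clear (0,1): R0 −= (-1)R1 → (1, 0, 5/6, 5/6)
  clear (2,1): R2 −= (-1)R1 → (0, 0, 11/6, 35/6)
  clear (3,1): R3 −= (-2)R1 → (0, 0, -5, -3)
pivot(2,2)=11/6: scale R2 → (0, 0, 1, 35/11)
  clear (0,2): R0 −= (5/6)R2 → (1, 0, 0, -20/11)
  clear (1,2): R1 −= (13/6)R2 → (0, 1, 0, -52/11)
  clear (3,2): R3 −= (-5)R2 → (0, 0, 0, 142/11)
pivot(3,3)=142/11: scale R3 → (0, 0, 0, 1)
  clear (0,3): R0 −= (-20/11)R3 → (1, 0, 0, 0)
  clear (1,3): R1 −= (-52/11)R3 → (0, 1, 0, 0)
  clear (2,3): R2 −= (35/11)R3 → (0, 0, 1, 0)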